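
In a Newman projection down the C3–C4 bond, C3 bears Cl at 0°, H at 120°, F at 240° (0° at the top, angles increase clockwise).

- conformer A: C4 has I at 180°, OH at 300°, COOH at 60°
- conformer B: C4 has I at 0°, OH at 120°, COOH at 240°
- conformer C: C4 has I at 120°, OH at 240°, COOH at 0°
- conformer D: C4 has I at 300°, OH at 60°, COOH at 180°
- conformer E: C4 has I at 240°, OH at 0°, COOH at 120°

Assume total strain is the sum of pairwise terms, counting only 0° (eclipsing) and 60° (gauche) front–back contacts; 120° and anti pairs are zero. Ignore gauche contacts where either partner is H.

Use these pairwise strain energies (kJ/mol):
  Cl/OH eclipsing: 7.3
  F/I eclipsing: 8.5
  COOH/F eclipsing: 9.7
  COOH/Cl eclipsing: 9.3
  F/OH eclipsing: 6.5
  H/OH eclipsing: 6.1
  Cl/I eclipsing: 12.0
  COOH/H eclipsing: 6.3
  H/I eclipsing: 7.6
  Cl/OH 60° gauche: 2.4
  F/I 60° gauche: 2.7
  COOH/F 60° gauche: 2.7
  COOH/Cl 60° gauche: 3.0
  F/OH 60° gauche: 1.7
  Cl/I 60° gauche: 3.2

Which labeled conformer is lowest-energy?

A (staggered): Cl(0°)/OH(300°) gauche 2.4; Cl(0°)/COOH(60°) gauche 3.0; F(240°)/I(180°) gauche 2.7; F(240°)/OH(300°) gauche 1.7 → 9.8 kJ/mol.
B (eclipsed): Cl(0°)/I(0°) eclipsed 12.0; H(120°)/OH(120°) eclipsed 6.1; F(240°)/COOH(240°) eclipsed 9.7 → 27.8 kJ/mol.
C (eclipsed): Cl(0°)/COOH(0°) eclipsed 9.3; H(120°)/I(120°) eclipsed 7.6; F(240°)/OH(240°) eclipsed 6.5 → 23.4 kJ/mol.
D (staggered): Cl(0°)/I(300°) gauche 3.2; Cl(0°)/OH(60°) gauche 2.4; F(240°)/I(300°) gauche 2.7; F(240°)/COOH(180°) gauche 2.7 → 11.0 kJ/mol.
E (eclipsed): Cl(0°)/OH(0°) eclipsed 7.3; H(120°)/COOH(120°) eclipsed 6.3; F(240°)/I(240°) eclipsed 8.5 → 22.1 kJ/mol.
A has the lowest total (9.8 kJ/mol).

A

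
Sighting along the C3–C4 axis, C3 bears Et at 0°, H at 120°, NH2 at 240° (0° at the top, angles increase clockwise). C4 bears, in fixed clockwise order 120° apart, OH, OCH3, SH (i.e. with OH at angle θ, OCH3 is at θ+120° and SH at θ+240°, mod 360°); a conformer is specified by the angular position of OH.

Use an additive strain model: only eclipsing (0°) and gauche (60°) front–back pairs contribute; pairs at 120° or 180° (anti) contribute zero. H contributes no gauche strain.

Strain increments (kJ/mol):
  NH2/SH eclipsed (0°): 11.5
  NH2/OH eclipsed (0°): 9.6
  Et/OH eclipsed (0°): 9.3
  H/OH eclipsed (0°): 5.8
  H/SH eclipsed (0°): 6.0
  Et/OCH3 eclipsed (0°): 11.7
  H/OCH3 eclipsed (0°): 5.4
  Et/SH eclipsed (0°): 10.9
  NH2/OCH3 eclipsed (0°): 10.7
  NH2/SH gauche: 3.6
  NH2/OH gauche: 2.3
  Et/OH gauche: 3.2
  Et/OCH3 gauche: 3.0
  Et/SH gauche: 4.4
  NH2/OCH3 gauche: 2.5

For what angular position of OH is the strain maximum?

120°

OH at 0° (eclipsed): Et–OH eclipsed, H–OCH3 eclipsed, NH2–SH eclipsed; 9.3 + 5.4 + 11.5 = 26.2 kJ/mol.
OH at 60° (staggered): Et–OH gauche, Et–SH gauche, NH2–OCH3 gauche, NH2–SH gauche; 3.2 + 4.4 + 2.5 + 3.6 = 13.7 kJ/mol.
OH at 120° (eclipsed): Et–SH eclipsed, H–OH eclipsed, NH2–OCH3 eclipsed; 10.9 + 5.8 + 10.7 = 27.4 kJ/mol.
OH at 180° (staggered): Et–OCH3 gauche, Et–SH gauche, NH2–OH gauche, NH2–OCH3 gauche; 3.0 + 4.4 + 2.3 + 2.5 = 12.2 kJ/mol.
OH at 240° (eclipsed): Et–OCH3 eclipsed, H–SH eclipsed, NH2–OH eclipsed; 11.7 + 6.0 + 9.6 = 27.3 kJ/mol.
OH at 300° (staggered): Et–OH gauche, Et–OCH3 gauche, NH2–OH gauche, NH2–SH gauche; 3.2 + 3.0 + 2.3 + 3.6 = 12.1 kJ/mol.
The maximum (27.4 kJ/mol) occurs with OH at 120°.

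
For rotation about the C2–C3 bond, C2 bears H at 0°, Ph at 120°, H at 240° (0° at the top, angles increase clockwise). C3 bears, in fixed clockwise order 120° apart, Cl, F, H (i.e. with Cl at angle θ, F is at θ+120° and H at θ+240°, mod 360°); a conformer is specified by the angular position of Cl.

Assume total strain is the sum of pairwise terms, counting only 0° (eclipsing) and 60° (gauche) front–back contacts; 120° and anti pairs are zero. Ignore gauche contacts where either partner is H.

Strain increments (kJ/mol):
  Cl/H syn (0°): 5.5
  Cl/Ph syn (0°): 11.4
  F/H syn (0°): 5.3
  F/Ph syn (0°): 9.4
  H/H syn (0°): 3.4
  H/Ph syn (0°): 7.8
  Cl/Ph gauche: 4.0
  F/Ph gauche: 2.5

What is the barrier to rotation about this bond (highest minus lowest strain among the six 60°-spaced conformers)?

17.6 kJ/mol

Cl at 0° (eclipsed): H(0°)/Cl(0°) eclipsed 5.5; Ph(120°)/F(120°) eclipsed 9.4; H(240°)/H(240°) eclipsed 3.4 → 18.3 kJ/mol.
Cl at 60° (staggered): Ph(120°)/Cl(60°) gauche 4.0; Ph(120°)/F(180°) gauche 2.5 → 6.5 kJ/mol.
Cl at 120° (eclipsed): H(0°)/H(0°) eclipsed 3.4; Ph(120°)/Cl(120°) eclipsed 11.4; H(240°)/F(240°) eclipsed 5.3 → 20.1 kJ/mol.
Cl at 180° (staggered): Ph(120°)/Cl(180°) gauche 4.0 → 4.0 kJ/mol.
Cl at 240° (eclipsed): H(0°)/F(0°) eclipsed 5.3; Ph(120°)/H(120°) eclipsed 7.8; H(240°)/Cl(240°) eclipsed 5.5 → 18.6 kJ/mol.
Cl at 300° (staggered): Ph(120°)/F(60°) gauche 2.5 → 2.5 kJ/mol.
Max at 120° (20.1 kJ/mol), min at 300° (2.5 kJ/mol); barrier = 17.6 kJ/mol.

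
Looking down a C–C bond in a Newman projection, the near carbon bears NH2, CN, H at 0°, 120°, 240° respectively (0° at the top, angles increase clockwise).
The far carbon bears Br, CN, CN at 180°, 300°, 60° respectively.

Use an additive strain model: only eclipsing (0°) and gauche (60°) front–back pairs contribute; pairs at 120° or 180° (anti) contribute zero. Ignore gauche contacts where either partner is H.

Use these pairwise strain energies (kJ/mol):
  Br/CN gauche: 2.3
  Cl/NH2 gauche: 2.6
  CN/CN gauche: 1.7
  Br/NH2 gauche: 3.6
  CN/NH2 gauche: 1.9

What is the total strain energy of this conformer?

7.8 kJ/mol

This conformer (staggered): NH2–CN gauche, NH2–CN gauche, CN–Br gauche, CN–CN gauche; 1.9 + 1.9 + 2.3 + 1.7 = 7.8 kJ/mol.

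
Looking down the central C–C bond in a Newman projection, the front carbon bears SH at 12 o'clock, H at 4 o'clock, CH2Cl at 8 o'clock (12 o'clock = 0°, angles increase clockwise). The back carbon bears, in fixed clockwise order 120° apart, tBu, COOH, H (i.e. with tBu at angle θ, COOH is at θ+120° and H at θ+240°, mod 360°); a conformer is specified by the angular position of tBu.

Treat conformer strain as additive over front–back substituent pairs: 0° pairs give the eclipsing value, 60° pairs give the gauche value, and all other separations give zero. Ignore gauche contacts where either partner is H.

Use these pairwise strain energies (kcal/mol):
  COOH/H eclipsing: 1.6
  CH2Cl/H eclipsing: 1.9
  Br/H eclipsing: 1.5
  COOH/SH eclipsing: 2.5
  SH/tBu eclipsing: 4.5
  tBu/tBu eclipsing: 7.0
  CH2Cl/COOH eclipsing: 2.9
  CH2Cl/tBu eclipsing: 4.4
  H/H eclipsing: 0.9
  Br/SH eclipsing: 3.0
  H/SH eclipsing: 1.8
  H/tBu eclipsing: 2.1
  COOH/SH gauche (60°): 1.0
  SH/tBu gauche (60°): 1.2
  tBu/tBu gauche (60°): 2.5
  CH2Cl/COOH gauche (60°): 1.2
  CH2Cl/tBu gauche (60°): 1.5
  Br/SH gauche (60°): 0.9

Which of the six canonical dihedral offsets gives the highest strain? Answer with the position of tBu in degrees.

0°

tBu at 0° (eclipsed): SH(0°)/tBu(0°) eclipsed 4.5; H(120°)/COOH(120°) eclipsed 1.6; CH2Cl(240°)/H(240°) eclipsed 1.9 → 8.0 kcal/mol.
tBu at 60° (staggered): SH(0°)/tBu(60°) gauche 1.2; CH2Cl(240°)/COOH(180°) gauche 1.2 → 2.4 kcal/mol.
tBu at 120° (eclipsed): SH(0°)/H(0°) eclipsed 1.8; H(120°)/tBu(120°) eclipsed 2.1; CH2Cl(240°)/COOH(240°) eclipsed 2.9 → 6.8 kcal/mol.
tBu at 180° (staggered): SH(0°)/COOH(300°) gauche 1.0; CH2Cl(240°)/tBu(180°) gauche 1.5; CH2Cl(240°)/COOH(300°) gauche 1.2 → 3.7 kcal/mol.
tBu at 240° (eclipsed): SH(0°)/COOH(0°) eclipsed 2.5; H(120°)/H(120°) eclipsed 0.9; CH2Cl(240°)/tBu(240°) eclipsed 4.4 → 7.8 kcal/mol.
tBu at 300° (staggered): SH(0°)/tBu(300°) gauche 1.2; SH(0°)/COOH(60°) gauche 1.0; CH2Cl(240°)/tBu(300°) gauche 1.5 → 3.7 kcal/mol.
The maximum (8.0 kcal/mol) occurs with tBu at 0°.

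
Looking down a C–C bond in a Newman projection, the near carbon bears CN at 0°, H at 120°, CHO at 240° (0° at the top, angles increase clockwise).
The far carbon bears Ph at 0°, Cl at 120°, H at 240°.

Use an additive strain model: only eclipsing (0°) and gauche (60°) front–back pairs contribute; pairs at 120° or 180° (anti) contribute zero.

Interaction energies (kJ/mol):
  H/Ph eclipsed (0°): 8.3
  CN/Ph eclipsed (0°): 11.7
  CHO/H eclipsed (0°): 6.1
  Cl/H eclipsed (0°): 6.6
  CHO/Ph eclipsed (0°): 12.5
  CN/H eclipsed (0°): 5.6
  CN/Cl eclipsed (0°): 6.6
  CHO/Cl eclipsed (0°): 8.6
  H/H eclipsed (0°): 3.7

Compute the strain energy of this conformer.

This conformer (eclipsed): CN(0°)/Ph(0°) eclipsed 11.7; H(120°)/Cl(120°) eclipsed 6.6; CHO(240°)/H(240°) eclipsed 6.1 → 24.4 kJ/mol.

24.4 kJ/mol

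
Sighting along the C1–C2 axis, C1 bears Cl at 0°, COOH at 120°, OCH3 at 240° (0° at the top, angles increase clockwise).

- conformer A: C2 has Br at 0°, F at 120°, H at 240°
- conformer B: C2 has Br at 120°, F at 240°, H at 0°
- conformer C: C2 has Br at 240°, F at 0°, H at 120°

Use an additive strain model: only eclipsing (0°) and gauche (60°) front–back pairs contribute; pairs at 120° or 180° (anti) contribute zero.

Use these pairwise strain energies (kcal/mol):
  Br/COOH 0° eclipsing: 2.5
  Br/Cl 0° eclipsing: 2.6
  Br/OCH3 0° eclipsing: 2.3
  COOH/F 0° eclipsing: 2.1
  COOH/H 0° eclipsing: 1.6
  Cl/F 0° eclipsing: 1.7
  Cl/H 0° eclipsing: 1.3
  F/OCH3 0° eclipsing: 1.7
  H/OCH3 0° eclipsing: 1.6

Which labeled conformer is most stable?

B

A (eclipsed): Cl(0°)/Br(0°) eclipsed 2.6; COOH(120°)/F(120°) eclipsed 2.1; OCH3(240°)/H(240°) eclipsed 1.6 → 6.3 kcal/mol.
B (eclipsed): Cl(0°)/H(0°) eclipsed 1.3; COOH(120°)/Br(120°) eclipsed 2.5; OCH3(240°)/F(240°) eclipsed 1.7 → 5.5 kcal/mol.
C (eclipsed): Cl(0°)/F(0°) eclipsed 1.7; COOH(120°)/H(120°) eclipsed 1.6; OCH3(240°)/Br(240°) eclipsed 2.3 → 5.6 kcal/mol.
B has the lowest total (5.5 kcal/mol).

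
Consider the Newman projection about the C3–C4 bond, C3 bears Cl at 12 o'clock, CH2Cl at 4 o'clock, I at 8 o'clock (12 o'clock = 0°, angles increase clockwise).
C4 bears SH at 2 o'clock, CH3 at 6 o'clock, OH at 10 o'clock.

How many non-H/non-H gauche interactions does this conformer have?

6

Non-H gauche pairs: Cl(0°)/SH(60°); Cl(0°)/OH(300°); CH2Cl(120°)/SH(60°); CH2Cl(120°)/CH3(180°); I(240°)/CH3(180°); I(240°)/OH(300°) — 6 interactions.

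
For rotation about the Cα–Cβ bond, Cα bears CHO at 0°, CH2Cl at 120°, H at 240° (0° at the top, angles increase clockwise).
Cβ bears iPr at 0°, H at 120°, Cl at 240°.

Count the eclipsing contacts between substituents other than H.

Non-H eclipsing pairs: CHO(0°)/iPr(0°) — 1 interaction.

1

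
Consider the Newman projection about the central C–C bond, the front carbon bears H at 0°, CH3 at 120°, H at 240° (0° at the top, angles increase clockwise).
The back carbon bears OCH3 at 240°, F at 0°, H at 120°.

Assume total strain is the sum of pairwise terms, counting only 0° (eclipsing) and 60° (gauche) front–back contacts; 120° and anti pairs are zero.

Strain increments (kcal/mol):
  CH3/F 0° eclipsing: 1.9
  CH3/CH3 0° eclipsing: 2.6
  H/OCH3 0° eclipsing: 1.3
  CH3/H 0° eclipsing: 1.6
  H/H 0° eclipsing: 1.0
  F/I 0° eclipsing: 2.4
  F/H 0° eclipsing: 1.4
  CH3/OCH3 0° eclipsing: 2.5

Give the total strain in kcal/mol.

This conformer (eclipsed): H(0°)/F(0°) eclipsed 1.4; CH3(120°)/H(120°) eclipsed 1.6; H(240°)/OCH3(240°) eclipsed 1.3 → 4.3 kcal/mol.

4.3 kcal/mol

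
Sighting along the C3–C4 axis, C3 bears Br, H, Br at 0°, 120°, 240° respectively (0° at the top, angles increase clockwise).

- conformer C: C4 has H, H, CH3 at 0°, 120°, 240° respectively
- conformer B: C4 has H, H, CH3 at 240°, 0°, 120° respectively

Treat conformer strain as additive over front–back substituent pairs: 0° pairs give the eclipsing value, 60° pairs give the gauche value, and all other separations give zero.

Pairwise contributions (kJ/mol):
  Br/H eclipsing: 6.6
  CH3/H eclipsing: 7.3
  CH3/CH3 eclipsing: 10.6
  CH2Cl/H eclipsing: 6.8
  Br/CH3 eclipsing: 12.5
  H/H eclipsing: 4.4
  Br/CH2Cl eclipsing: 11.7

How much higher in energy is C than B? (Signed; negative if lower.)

C (eclipsed): Br–H eclipsed, H–H eclipsed, Br–CH3 eclipsed; 6.6 + 4.4 + 12.5 = 23.5 kJ/mol.
B (eclipsed): Br–H eclipsed, H–CH3 eclipsed, Br–H eclipsed; 6.6 + 7.3 + 6.6 = 20.5 kJ/mol.
E(C) − E(B) = 23.5 − 20.5 = +3.0 kJ/mol.

+3.0 kJ/mol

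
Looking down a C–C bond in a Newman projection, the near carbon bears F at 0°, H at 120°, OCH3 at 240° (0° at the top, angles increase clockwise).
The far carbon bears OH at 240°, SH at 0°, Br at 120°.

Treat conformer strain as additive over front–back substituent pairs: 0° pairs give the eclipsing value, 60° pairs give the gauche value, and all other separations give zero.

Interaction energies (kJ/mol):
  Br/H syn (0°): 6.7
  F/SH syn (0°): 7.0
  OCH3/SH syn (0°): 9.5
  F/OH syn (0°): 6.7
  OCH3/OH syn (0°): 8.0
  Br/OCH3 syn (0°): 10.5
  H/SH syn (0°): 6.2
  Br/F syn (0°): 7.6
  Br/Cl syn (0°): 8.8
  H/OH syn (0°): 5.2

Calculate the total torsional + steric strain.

21.7 kJ/mol

This conformer (eclipsed): F–SH eclipsed, H–Br eclipsed, OCH3–OH eclipsed; 7.0 + 6.7 + 8.0 = 21.7 kJ/mol.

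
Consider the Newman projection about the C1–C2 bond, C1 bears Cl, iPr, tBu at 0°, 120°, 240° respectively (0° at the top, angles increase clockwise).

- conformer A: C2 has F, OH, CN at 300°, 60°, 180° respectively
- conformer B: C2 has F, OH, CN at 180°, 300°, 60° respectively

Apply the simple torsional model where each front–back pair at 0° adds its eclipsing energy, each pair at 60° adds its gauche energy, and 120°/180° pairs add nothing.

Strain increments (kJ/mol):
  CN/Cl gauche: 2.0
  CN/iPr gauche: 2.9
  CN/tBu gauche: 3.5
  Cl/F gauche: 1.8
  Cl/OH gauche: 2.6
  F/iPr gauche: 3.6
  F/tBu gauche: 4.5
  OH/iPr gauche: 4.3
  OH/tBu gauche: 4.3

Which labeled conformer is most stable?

A

A is staggered. Cl at 0° is gauche with F at 300° (1.8); Cl at 0° is gauche with OH at 60° (2.6); iPr at 120° is gauche with OH at 60° (4.3); iPr at 120° is gauche with CN at 180° (2.9); tBu at 240° is gauche with F at 300° (4.5); tBu at 240° is gauche with CN at 180° (3.5). Total 19.6 kJ/mol.
B is staggered. Cl at 0° is gauche with OH at 300° (2.6); Cl at 0° is gauche with CN at 60° (2.0); iPr at 120° is gauche with F at 180° (3.6); iPr at 120° is gauche with CN at 60° (2.9); tBu at 240° is gauche with F at 180° (4.5); tBu at 240° is gauche with OH at 300° (4.3). Total 19.9 kJ/mol.
A has the lowest total (19.6 kJ/mol).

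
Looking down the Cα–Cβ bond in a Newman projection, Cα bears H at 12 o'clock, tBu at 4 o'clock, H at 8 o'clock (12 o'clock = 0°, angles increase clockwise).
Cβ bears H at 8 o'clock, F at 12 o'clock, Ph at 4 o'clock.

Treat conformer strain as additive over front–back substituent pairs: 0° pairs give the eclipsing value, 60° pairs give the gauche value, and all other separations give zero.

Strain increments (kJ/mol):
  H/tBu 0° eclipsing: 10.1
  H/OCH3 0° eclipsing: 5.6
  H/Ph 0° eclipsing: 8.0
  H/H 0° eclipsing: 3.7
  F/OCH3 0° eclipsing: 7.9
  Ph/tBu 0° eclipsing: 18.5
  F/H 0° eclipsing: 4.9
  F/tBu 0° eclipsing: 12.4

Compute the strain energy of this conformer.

27.1 kJ/mol

This conformer (eclipsed): H(0°)/F(0°) eclipsed 4.9; tBu(120°)/Ph(120°) eclipsed 18.5; H(240°)/H(240°) eclipsed 3.7 → 27.1 kJ/mol.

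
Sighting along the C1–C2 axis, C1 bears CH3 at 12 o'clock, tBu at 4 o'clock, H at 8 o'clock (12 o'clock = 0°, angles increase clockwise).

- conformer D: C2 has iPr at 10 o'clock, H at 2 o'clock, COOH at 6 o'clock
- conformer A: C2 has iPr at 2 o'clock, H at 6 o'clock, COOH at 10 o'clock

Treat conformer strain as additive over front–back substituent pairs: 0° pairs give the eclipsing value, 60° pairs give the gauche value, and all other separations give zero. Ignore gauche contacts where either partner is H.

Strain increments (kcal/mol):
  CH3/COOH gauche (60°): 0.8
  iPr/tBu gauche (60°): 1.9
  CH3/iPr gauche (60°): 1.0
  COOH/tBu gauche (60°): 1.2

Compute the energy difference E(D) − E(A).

D (staggered): CH3–iPr gauche, tBu–COOH gauche; 1.0 + 1.2 = 2.2 kcal/mol.
A (staggered): CH3–iPr gauche, CH3–COOH gauche, tBu–iPr gauche; 1.0 + 0.8 + 1.9 = 3.7 kcal/mol.
E(D) − E(A) = 2.2 − 3.7 = -1.5 kcal/mol.

-1.5 kcal/mol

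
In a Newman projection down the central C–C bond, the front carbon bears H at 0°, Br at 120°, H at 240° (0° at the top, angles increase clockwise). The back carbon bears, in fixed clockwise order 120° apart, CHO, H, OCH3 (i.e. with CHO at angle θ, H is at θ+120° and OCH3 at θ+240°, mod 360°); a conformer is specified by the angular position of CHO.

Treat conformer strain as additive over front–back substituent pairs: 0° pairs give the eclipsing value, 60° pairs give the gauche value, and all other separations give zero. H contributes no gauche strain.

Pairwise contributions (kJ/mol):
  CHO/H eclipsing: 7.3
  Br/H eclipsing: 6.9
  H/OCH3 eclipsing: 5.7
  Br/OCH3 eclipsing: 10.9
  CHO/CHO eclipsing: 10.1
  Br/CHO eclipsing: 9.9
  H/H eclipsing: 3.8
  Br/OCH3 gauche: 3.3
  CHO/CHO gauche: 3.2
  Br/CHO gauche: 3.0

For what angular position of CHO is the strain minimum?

60°

CHO at 0° is eclipsed. H at 0° is eclipsed with CHO at 0° (7.3); Br at 120° is eclipsed with H at 120° (6.9); H at 240° is eclipsed with OCH3 at 240° (5.7). Total 19.9 kJ/mol.
CHO at 60° is staggered. Br at 120° is gauche with CHO at 60° (3.0). Total 3.0 kJ/mol.
CHO at 120° is eclipsed. H at 0° is eclipsed with OCH3 at 0° (5.7); Br at 120° is eclipsed with CHO at 120° (9.9); H at 240° is eclipsed with H at 240° (3.8). Total 19.4 kJ/mol.
CHO at 180° is staggered. Br at 120° is gauche with CHO at 180° (3.0); Br at 120° is gauche with OCH3 at 60° (3.3). Total 6.3 kJ/mol.
CHO at 240° is eclipsed. H at 0° is eclipsed with H at 0° (3.8); Br at 120° is eclipsed with OCH3 at 120° (10.9); H at 240° is eclipsed with CHO at 240° (7.3). Total 22.0 kJ/mol.
CHO at 300° is staggered. Br at 120° is gauche with OCH3 at 180° (3.3). Total 3.3 kJ/mol.
The minimum (3.0 kJ/mol) occurs with CHO at 60°.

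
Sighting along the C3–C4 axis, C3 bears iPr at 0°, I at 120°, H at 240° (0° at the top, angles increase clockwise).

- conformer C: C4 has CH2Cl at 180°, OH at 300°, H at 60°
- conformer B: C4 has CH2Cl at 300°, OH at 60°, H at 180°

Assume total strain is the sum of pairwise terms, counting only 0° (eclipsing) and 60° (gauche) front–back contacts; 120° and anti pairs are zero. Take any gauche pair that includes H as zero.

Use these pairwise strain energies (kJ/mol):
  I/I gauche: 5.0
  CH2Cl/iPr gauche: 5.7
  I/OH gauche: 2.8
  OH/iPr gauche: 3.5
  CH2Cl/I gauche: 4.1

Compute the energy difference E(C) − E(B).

C (staggered): iPr–OH gauche, I–CH2Cl gauche; 3.5 + 4.1 = 7.6 kJ/mol.
B (staggered): iPr–CH2Cl gauche, iPr–OH gauche, I–OH gauche; 5.7 + 3.5 + 2.8 = 12.0 kJ/mol.
E(C) − E(B) = 7.6 − 12.0 = -4.4 kJ/mol.

-4.4 kJ/mol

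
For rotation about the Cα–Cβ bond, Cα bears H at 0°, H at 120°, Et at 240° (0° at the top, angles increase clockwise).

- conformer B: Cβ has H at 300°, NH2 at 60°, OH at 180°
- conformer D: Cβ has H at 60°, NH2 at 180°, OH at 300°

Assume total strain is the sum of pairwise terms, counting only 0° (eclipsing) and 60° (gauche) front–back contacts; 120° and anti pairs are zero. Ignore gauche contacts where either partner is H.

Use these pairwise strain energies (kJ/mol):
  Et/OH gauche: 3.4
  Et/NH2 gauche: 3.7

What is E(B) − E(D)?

B (staggered): Et–OH gauche; 3.4 = 3.4 kJ/mol.
D (staggered): Et–NH2 gauche, Et–OH gauche; 3.7 + 3.4 = 7.1 kJ/mol.
E(B) − E(D) = 3.4 − 7.1 = -3.7 kJ/mol.

-3.7 kJ/mol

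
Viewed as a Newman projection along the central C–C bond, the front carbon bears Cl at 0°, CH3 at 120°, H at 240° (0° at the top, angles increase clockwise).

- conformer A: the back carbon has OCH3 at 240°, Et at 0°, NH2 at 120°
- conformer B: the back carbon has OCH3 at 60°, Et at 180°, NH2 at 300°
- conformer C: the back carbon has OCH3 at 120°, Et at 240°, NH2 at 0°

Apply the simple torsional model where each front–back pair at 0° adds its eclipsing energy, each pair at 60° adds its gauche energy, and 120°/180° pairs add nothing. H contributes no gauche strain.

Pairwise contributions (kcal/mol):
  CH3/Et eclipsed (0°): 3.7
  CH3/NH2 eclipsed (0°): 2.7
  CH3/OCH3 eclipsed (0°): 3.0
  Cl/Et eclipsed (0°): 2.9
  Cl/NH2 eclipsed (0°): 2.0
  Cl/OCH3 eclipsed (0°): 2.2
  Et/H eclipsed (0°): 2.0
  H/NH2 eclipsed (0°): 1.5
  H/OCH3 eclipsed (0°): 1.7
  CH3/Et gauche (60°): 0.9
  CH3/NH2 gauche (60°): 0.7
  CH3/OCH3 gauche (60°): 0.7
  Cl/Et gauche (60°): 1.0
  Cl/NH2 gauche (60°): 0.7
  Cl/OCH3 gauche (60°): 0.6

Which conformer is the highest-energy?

A (eclipsed): Cl–Et eclipsed, CH3–NH2 eclipsed, H–OCH3 eclipsed; 2.9 + 2.7 + 1.7 = 7.3 kcal/mol.
B (staggered): Cl–OCH3 gauche, Cl–NH2 gauche, CH3–OCH3 gauche, CH3–Et gauche; 0.6 + 0.7 + 0.7 + 0.9 = 2.9 kcal/mol.
C (eclipsed): Cl–NH2 eclipsed, CH3–OCH3 eclipsed, H–Et eclipsed; 2.0 + 3.0 + 2.0 = 7.0 kcal/mol.
A has the highest total (7.3 kcal/mol).

A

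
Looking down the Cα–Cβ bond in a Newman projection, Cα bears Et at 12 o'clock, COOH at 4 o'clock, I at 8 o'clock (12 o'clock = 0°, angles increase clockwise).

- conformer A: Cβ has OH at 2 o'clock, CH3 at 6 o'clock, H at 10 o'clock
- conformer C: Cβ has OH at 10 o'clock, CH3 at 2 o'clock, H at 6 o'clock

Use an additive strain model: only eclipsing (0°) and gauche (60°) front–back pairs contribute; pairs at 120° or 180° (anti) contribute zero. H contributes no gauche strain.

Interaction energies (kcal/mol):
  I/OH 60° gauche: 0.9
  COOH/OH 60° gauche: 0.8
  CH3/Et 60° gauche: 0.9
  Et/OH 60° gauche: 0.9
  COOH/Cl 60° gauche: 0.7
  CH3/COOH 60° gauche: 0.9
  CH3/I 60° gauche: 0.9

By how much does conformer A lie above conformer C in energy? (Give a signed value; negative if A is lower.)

A (staggered): Et–OH gauche, COOH–OH gauche, COOH–CH3 gauche, I–CH3 gauche; 0.9 + 0.8 + 0.9 + 0.9 = 3.5 kcal/mol.
C (staggered): Et–OH gauche, Et–CH3 gauche, COOH–CH3 gauche, I–OH gauche; 0.9 + 0.9 + 0.9 + 0.9 = 3.6 kcal/mol.
E(A) − E(C) = 3.5 − 3.6 = -0.1 kcal/mol.

-0.1 kcal/mol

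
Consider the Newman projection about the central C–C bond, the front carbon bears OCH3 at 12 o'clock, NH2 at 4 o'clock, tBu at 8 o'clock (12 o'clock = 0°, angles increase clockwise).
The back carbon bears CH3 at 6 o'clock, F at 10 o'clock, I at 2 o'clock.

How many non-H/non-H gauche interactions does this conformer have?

Non-H gauche pairs: OCH3(0°)/F(300°); OCH3(0°)/I(60°); NH2(120°)/CH3(180°); NH2(120°)/I(60°); tBu(240°)/CH3(180°); tBu(240°)/F(300°) — 6 interactions.

6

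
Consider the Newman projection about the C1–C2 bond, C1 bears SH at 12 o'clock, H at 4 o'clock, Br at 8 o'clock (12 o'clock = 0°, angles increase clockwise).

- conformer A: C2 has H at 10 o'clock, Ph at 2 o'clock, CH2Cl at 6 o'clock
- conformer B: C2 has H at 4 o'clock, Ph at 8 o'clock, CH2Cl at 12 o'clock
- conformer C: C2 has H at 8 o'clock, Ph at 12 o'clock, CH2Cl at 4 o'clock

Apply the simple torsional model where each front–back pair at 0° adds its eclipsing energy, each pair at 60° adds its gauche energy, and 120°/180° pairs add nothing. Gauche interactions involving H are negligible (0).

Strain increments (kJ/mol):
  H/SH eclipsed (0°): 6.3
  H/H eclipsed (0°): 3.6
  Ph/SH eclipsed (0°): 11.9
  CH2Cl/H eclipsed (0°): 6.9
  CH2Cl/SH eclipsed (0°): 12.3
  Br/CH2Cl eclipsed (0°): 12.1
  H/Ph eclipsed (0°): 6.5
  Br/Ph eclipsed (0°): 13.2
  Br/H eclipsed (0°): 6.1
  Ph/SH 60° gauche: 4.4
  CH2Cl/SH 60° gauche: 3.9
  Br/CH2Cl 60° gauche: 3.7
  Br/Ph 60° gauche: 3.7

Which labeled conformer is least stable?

A (staggered): SH(0°)/Ph(60°) gauche 4.4; Br(240°)/CH2Cl(180°) gauche 3.7 → 8.1 kJ/mol.
B (eclipsed): SH(0°)/CH2Cl(0°) eclipsed 12.3; H(120°)/H(120°) eclipsed 3.6; Br(240°)/Ph(240°) eclipsed 13.2 → 29.1 kJ/mol.
C (eclipsed): SH(0°)/Ph(0°) eclipsed 11.9; H(120°)/CH2Cl(120°) eclipsed 6.9; Br(240°)/H(240°) eclipsed 6.1 → 24.9 kJ/mol.
B has the highest total (29.1 kJ/mol).

B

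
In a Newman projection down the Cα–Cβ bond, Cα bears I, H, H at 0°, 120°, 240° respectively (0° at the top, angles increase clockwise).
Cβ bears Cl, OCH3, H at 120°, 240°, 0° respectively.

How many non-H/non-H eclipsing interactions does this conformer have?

Every eclipsing pair involves H, so the count is 0.

0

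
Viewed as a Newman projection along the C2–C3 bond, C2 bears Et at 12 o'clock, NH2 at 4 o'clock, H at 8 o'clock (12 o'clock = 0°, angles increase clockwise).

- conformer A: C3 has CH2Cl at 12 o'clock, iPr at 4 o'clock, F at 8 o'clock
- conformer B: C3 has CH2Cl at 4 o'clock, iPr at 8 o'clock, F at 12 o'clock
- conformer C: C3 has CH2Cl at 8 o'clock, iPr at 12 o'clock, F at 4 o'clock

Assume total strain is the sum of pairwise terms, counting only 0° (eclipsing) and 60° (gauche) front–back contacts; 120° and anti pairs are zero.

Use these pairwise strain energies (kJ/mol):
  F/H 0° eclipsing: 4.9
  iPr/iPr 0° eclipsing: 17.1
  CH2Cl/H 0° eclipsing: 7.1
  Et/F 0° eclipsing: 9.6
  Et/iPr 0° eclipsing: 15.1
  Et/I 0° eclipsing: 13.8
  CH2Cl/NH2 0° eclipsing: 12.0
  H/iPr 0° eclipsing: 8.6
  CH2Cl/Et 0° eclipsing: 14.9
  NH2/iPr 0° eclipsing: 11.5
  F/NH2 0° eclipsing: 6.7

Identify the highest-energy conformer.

A

A (eclipsed): Et(0°)/CH2Cl(0°) eclipsed 14.9; NH2(120°)/iPr(120°) eclipsed 11.5; H(240°)/F(240°) eclipsed 4.9 → 31.3 kJ/mol.
B (eclipsed): Et(0°)/F(0°) eclipsed 9.6; NH2(120°)/CH2Cl(120°) eclipsed 12.0; H(240°)/iPr(240°) eclipsed 8.6 → 30.2 kJ/mol.
C (eclipsed): Et(0°)/iPr(0°) eclipsed 15.1; NH2(120°)/F(120°) eclipsed 6.7; H(240°)/CH2Cl(240°) eclipsed 7.1 → 28.9 kJ/mol.
A has the highest total (31.3 kJ/mol).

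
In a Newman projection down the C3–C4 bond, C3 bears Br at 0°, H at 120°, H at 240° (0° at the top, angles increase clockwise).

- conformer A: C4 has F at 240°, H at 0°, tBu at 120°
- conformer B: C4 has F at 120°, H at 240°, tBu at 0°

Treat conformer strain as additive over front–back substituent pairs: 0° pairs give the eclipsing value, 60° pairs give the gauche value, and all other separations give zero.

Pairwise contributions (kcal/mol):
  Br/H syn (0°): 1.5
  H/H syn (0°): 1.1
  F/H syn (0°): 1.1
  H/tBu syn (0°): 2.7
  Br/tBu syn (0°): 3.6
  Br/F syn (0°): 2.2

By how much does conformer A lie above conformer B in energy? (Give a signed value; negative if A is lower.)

-0.5 kcal/mol

A (eclipsed): Br(0°)/H(0°) eclipsed 1.5; H(120°)/tBu(120°) eclipsed 2.7; H(240°)/F(240°) eclipsed 1.1 → 5.3 kcal/mol.
B (eclipsed): Br(0°)/tBu(0°) eclipsed 3.6; H(120°)/F(120°) eclipsed 1.1; H(240°)/H(240°) eclipsed 1.1 → 5.8 kcal/mol.
E(A) − E(B) = 5.3 − 5.8 = -0.5 kcal/mol.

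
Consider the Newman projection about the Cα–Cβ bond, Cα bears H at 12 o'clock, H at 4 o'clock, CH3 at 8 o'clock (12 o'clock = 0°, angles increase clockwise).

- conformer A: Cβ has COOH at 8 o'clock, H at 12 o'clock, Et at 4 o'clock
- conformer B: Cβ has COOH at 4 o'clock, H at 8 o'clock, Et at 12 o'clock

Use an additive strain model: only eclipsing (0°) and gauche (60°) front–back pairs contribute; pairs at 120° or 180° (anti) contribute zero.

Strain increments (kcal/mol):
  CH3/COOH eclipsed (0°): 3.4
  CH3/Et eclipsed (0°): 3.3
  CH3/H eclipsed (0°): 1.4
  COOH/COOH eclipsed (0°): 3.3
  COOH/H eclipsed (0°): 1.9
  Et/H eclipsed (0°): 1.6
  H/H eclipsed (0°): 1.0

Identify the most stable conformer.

B

A (eclipsed): H(0°)/H(0°) eclipsed 1.0; H(120°)/Et(120°) eclipsed 1.6; CH3(240°)/COOH(240°) eclipsed 3.4 → 6.0 kcal/mol.
B (eclipsed): H(0°)/Et(0°) eclipsed 1.6; H(120°)/COOH(120°) eclipsed 1.9; CH3(240°)/H(240°) eclipsed 1.4 → 4.9 kcal/mol.
B has the lowest total (4.9 kcal/mol).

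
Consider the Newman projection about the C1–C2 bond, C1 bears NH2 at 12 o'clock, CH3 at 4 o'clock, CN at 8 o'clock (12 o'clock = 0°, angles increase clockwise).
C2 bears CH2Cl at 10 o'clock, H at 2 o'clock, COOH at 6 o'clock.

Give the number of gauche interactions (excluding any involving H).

Non-H gauche pairs: NH2(0°)/CH2Cl(300°); CH3(120°)/COOH(180°); CN(240°)/CH2Cl(300°); CN(240°)/COOH(180°) — 4 interactions.

4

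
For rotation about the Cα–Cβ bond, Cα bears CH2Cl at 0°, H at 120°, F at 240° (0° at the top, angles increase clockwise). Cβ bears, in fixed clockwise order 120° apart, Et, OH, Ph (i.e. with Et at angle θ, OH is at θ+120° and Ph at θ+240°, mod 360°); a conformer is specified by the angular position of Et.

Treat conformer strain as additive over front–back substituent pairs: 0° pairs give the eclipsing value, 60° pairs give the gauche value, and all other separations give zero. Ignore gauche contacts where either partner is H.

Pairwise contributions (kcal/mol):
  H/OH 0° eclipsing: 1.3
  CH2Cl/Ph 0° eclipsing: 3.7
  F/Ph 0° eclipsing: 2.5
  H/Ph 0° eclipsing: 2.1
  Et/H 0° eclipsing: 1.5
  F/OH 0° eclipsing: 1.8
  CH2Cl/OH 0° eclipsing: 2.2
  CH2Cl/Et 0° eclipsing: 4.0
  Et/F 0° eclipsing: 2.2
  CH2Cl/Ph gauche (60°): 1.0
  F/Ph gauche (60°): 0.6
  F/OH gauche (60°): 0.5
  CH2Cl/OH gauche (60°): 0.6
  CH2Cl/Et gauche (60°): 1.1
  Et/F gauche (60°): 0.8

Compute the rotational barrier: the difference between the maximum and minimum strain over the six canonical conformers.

Et at 0° (eclipsed): CH2Cl–Et eclipsed, H–OH eclipsed, F–Ph eclipsed; 4.0 + 1.3 + 2.5 = 7.8 kcal/mol.
Et at 60° (staggered): CH2Cl–Et gauche, CH2Cl–Ph gauche, F–OH gauche, F–Ph gauche; 1.1 + 1.0 + 0.5 + 0.6 = 3.2 kcal/mol.
Et at 120° (eclipsed): CH2Cl–Ph eclipsed, H–Et eclipsed, F–OH eclipsed; 3.7 + 1.5 + 1.8 = 7.0 kcal/mol.
Et at 180° (staggered): CH2Cl–OH gauche, CH2Cl–Ph gauche, F–Et gauche, F–OH gauche; 0.6 + 1.0 + 0.8 + 0.5 = 2.9 kcal/mol.
Et at 240° (eclipsed): CH2Cl–OH eclipsed, H–Ph eclipsed, F–Et eclipsed; 2.2 + 2.1 + 2.2 = 6.5 kcal/mol.
Et at 300° (staggered): CH2Cl–Et gauche, CH2Cl–OH gauche, F–Et gauche, F–Ph gauche; 1.1 + 0.6 + 0.8 + 0.6 = 3.1 kcal/mol.
Max at 0° (7.8 kcal/mol), min at 180° (2.9 kcal/mol); barrier = 4.9 kcal/mol.

4.9 kcal/mol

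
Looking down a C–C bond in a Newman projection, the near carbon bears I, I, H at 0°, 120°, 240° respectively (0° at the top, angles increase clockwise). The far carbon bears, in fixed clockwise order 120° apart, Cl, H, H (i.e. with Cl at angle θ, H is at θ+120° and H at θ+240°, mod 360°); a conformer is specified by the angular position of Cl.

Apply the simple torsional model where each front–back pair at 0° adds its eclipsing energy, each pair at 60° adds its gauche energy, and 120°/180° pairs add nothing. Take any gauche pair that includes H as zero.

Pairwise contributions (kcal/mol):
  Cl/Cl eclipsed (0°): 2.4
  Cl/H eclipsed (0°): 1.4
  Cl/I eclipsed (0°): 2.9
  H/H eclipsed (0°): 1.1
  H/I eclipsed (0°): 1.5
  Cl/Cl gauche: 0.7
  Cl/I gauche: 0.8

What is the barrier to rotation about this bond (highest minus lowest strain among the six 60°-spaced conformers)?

4.7 kcal/mol

Cl at 0° (eclipsed): I(0°)/Cl(0°) eclipsed 2.9; I(120°)/H(120°) eclipsed 1.5; H(240°)/H(240°) eclipsed 1.1 → 5.5 kcal/mol.
Cl at 60° (staggered): I(0°)/Cl(60°) gauche 0.8; I(120°)/Cl(60°) gauche 0.8 → 1.6 kcal/mol.
Cl at 120° (eclipsed): I(0°)/H(0°) eclipsed 1.5; I(120°)/Cl(120°) eclipsed 2.9; H(240°)/H(240°) eclipsed 1.1 → 5.5 kcal/mol.
Cl at 180° (staggered): I(120°)/Cl(180°) gauche 0.8 → 0.8 kcal/mol.
Cl at 240° (eclipsed): I(0°)/H(0°) eclipsed 1.5; I(120°)/H(120°) eclipsed 1.5; H(240°)/Cl(240°) eclipsed 1.4 → 4.4 kcal/mol.
Cl at 300° (staggered): I(0°)/Cl(300°) gauche 0.8 → 0.8 kcal/mol.
Max at 0° (5.5 kcal/mol), min at 180° (0.8 kcal/mol); barrier = 4.7 kcal/mol.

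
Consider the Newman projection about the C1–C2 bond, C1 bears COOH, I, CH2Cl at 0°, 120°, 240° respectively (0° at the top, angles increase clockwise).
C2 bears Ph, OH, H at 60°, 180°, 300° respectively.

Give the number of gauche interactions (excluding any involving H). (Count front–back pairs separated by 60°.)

4

Non-H gauche pairs: COOH(0°)/Ph(60°); I(120°)/Ph(60°); I(120°)/OH(180°); CH2Cl(240°)/OH(180°) — 4 interactions.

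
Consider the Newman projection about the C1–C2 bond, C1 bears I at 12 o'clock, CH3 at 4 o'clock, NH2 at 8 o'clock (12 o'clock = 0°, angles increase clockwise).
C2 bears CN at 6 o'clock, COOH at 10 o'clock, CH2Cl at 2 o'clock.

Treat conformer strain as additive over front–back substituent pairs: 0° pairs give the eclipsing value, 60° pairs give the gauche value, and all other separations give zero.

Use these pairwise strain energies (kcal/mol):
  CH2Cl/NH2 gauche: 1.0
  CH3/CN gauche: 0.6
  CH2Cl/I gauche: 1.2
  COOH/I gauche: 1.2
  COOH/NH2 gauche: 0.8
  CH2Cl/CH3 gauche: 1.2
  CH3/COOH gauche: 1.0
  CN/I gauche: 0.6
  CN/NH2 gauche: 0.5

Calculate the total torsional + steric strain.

This conformer (staggered): I(0°)/COOH(300°) gauche 1.2; I(0°)/CH2Cl(60°) gauche 1.2; CH3(120°)/CN(180°) gauche 0.6; CH3(120°)/CH2Cl(60°) gauche 1.2; NH2(240°)/CN(180°) gauche 0.5; NH2(240°)/COOH(300°) gauche 0.8 → 5.5 kcal/mol.

5.5 kcal/mol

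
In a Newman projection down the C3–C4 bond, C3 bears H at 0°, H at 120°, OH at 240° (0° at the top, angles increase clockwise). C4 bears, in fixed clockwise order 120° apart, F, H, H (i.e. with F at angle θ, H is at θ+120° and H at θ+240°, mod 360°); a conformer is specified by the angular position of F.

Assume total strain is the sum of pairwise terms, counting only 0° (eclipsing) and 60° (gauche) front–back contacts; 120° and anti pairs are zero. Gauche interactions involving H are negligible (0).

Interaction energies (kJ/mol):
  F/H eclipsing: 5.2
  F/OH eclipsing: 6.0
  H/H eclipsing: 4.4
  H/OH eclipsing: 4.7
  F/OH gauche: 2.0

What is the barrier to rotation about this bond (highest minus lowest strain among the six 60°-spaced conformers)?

14.8 kJ/mol

F at 0° (eclipsed): H(0°)/F(0°) eclipsed 5.2; H(120°)/H(120°) eclipsed 4.4; OH(240°)/H(240°) eclipsed 4.7 → 14.3 kJ/mol.
F at 60° (staggered): no non-H gauche contacts → 0.0 kJ/mol.
F at 120° (eclipsed): H(0°)/H(0°) eclipsed 4.4; H(120°)/F(120°) eclipsed 5.2; OH(240°)/H(240°) eclipsed 4.7 → 14.3 kJ/mol.
F at 180° (staggered): OH(240°)/F(180°) gauche 2.0 → 2.0 kJ/mol.
F at 240° (eclipsed): H(0°)/H(0°) eclipsed 4.4; H(120°)/H(120°) eclipsed 4.4; OH(240°)/F(240°) eclipsed 6.0 → 14.8 kJ/mol.
F at 300° (staggered): OH(240°)/F(300°) gauche 2.0 → 2.0 kJ/mol.
Max at 240° (14.8 kJ/mol), min at 60° (0.0 kJ/mol); barrier = 14.8 kJ/mol.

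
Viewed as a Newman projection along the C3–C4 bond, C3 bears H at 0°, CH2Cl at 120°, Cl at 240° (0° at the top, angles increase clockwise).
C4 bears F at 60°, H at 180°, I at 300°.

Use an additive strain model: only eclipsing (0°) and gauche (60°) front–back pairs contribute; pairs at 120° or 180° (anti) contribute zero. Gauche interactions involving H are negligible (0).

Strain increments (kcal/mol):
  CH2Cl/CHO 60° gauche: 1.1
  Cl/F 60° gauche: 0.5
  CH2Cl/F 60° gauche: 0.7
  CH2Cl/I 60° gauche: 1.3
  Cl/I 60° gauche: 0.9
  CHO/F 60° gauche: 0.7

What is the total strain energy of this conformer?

1.6 kcal/mol

This conformer (staggered): CH2Cl(120°)/F(60°) gauche 0.7; Cl(240°)/I(300°) gauche 0.9 → 1.6 kcal/mol.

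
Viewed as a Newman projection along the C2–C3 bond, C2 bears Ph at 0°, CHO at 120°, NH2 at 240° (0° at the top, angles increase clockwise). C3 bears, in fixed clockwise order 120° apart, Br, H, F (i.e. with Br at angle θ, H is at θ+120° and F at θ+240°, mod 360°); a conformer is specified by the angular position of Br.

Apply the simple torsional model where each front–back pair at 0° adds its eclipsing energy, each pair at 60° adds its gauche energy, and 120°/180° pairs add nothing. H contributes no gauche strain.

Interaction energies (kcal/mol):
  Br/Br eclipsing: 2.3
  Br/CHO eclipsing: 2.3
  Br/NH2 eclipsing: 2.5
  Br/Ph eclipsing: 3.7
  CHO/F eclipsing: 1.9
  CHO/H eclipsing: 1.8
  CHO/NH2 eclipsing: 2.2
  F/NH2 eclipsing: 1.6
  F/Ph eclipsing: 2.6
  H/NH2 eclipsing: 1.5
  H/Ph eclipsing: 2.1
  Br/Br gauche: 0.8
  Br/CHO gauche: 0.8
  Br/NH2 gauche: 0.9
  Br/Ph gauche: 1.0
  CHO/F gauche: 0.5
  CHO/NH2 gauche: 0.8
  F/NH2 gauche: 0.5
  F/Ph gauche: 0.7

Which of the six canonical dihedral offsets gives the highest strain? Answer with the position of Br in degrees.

Br at 0° (eclipsed): Ph(0°)/Br(0°) eclipsed 3.7; CHO(120°)/H(120°) eclipsed 1.8; NH2(240°)/F(240°) eclipsed 1.6 → 7.1 kcal/mol.
Br at 60° (staggered): Ph(0°)/Br(60°) gauche 1.0; Ph(0°)/F(300°) gauche 0.7; CHO(120°)/Br(60°) gauche 0.8; NH2(240°)/F(300°) gauche 0.5 → 3.0 kcal/mol.
Br at 120° (eclipsed): Ph(0°)/F(0°) eclipsed 2.6; CHO(120°)/Br(120°) eclipsed 2.3; NH2(240°)/H(240°) eclipsed 1.5 → 6.4 kcal/mol.
Br at 180° (staggered): Ph(0°)/F(60°) gauche 0.7; CHO(120°)/Br(180°) gauche 0.8; CHO(120°)/F(60°) gauche 0.5; NH2(240°)/Br(180°) gauche 0.9 → 2.9 kcal/mol.
Br at 240° (eclipsed): Ph(0°)/H(0°) eclipsed 2.1; CHO(120°)/F(120°) eclipsed 1.9; NH2(240°)/Br(240°) eclipsed 2.5 → 6.5 kcal/mol.
Br at 300° (staggered): Ph(0°)/Br(300°) gauche 1.0; CHO(120°)/F(180°) gauche 0.5; NH2(240°)/Br(300°) gauche 0.9; NH2(240°)/F(180°) gauche 0.5 → 2.9 kcal/mol.
The maximum (7.1 kcal/mol) occurs with Br at 0°.

0°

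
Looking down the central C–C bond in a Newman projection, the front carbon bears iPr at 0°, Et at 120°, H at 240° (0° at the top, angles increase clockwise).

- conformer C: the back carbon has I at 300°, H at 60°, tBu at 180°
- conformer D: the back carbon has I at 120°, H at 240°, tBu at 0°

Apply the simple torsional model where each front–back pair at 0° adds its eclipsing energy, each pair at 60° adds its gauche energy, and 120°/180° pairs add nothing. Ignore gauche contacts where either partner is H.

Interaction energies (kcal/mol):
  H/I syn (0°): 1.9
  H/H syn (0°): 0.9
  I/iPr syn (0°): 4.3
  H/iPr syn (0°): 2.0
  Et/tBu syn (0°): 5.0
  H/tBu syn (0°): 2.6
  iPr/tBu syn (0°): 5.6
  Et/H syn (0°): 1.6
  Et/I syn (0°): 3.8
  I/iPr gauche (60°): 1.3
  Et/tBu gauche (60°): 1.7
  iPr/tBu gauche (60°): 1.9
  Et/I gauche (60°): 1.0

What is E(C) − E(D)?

C (staggered): iPr–I gauche, Et–tBu gauche; 1.3 + 1.7 = 3.0 kcal/mol.
D (eclipsed): iPr–tBu eclipsed, Et–I eclipsed, H–H eclipsed; 5.6 + 3.8 + 0.9 = 10.3 kcal/mol.
E(C) − E(D) = 3.0 − 10.3 = -7.3 kcal/mol.

-7.3 kcal/mol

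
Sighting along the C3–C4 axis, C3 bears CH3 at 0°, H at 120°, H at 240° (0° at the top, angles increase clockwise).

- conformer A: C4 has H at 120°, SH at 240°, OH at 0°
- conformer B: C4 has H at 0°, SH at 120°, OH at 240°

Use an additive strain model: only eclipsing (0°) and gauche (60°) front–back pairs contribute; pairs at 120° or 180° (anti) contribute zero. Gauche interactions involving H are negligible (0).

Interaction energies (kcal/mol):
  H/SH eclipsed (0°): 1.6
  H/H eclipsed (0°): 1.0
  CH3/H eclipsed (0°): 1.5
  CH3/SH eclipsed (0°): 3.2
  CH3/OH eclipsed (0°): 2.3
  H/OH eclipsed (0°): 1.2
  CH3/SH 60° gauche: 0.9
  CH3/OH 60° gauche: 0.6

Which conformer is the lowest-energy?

B

A (eclipsed): CH3–OH eclipsed, H–H eclipsed, H–SH eclipsed; 2.3 + 1.0 + 1.6 = 4.9 kcal/mol.
B (eclipsed): CH3–H eclipsed, H–SH eclipsed, H–OH eclipsed; 1.5 + 1.6 + 1.2 = 4.3 kcal/mol.
B has the lowest total (4.3 kcal/mol).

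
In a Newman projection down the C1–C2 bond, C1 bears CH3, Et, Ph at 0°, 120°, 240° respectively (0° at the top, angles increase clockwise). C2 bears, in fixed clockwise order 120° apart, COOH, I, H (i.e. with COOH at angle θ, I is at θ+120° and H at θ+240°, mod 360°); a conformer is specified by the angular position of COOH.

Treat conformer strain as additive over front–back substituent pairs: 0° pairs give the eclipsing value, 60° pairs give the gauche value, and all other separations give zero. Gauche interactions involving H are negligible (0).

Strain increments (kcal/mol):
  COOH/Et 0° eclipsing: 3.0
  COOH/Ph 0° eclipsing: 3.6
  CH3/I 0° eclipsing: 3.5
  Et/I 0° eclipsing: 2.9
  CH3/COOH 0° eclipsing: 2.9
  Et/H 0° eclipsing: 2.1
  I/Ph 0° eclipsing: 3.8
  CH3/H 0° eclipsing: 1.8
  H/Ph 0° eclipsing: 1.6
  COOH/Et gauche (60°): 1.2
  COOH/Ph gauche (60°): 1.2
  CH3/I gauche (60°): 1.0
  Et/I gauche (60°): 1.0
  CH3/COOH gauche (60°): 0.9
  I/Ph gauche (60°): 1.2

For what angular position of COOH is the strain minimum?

300°

COOH at 0° is eclipsed. CH3 at 0° is eclipsed with COOH at 0° (2.9); Et at 120° is eclipsed with I at 120° (2.9); Ph at 240° is eclipsed with H at 240° (1.6). Total 7.4 kcal/mol.
COOH at 60° is staggered. CH3 at 0° is gauche with COOH at 60° (0.9); Et at 120° is gauche with COOH at 60° (1.2); Et at 120° is gauche with I at 180° (1.0); Ph at 240° is gauche with I at 180° (1.2). Total 4.3 kcal/mol.
COOH at 120° is eclipsed. CH3 at 0° is eclipsed with H at 0° (1.8); Et at 120° is eclipsed with COOH at 120° (3.0); Ph at 240° is eclipsed with I at 240° (3.8). Total 8.6 kcal/mol.
COOH at 180° is staggered. CH3 at 0° is gauche with I at 300° (1.0); Et at 120° is gauche with COOH at 180° (1.2); Ph at 240° is gauche with COOH at 180° (1.2); Ph at 240° is gauche with I at 300° (1.2). Total 4.6 kcal/mol.
COOH at 240° is eclipsed. CH3 at 0° is eclipsed with I at 0° (3.5); Et at 120° is eclipsed with H at 120° (2.1); Ph at 240° is eclipsed with COOH at 240° (3.6). Total 9.2 kcal/mol.
COOH at 300° is staggered. CH3 at 0° is gauche with COOH at 300° (0.9); CH3 at 0° is gauche with I at 60° (1.0); Et at 120° is gauche with I at 60° (1.0); Ph at 240° is gauche with COOH at 300° (1.2). Total 4.1 kcal/mol.
The minimum (4.1 kcal/mol) occurs with COOH at 300°.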